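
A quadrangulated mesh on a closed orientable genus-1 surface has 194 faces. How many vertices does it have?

194

χ = 2 − 2·1 = 0, and every face is a square so 4F = 2E.
E = 4·194/2 = 388. Then V = 0 + E − F = 0 + 388 − 194 = 194.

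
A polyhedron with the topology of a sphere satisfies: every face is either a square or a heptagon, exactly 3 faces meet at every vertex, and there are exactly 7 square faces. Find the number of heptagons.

Let x be the number of heptagons; then F = 7 + x.
Edge–face incidences: 2E = 4·7 + 7·x = 28 + 7x.
Every vertex has degree 3, so 3V = 2E.
Euler: V − E + F = 2 ⇒ (2E)/3 − E + (7 + x) = 2.
Multiply by 6: 2·(2E) − 3·(2E) + 6·(7 + x) = 12, i.e. 42 + 6x − (28 + 7x) = 12.
Collecting terms: −x + 14 = 12, so −x = −2, so x = 2.
Then 2E = 28 + 7·2 = 42, so E = 21, V = 2E/3 = 14, F = 7 + 2 = 9.

2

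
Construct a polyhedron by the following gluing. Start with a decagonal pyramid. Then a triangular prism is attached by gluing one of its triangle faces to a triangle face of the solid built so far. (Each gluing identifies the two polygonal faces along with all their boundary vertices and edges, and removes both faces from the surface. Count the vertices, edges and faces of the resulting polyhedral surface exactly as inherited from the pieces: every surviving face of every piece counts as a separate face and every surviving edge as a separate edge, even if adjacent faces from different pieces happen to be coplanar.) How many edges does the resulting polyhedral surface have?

A decagonal pyramid: V=11, E=20, F=11.
Attach a triangular prism (V=6, E=9, F=5) along a 3-gon: merge 3 vertices and 3 edges, delete both glued faces → V=14, E=26, F=14.
Check: V − E + F = 14 − 26 + 14 = 2.

26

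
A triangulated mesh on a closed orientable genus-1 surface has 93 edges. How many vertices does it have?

31

χ = 2 − 2·1 = 0, and every face is a triangle so 3F = 2E.
F = 2E/3 = 62. Then V = 0 + E − F = 0 + 93 − 62 = 31.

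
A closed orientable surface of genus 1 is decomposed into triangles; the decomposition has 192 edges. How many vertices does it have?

χ = 2 − 2·1 = 0, and every face is a triangle so 3F = 2E.
F = 2E/3 = 128. Then V = 0 + E − F = 0 + 192 − 128 = 64.

64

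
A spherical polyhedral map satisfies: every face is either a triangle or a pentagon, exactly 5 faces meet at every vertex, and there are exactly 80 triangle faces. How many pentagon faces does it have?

12

Let x be the number of pentagons; then F = 80 + x.
Edge–face incidences: 2E = 3·80 + 5·x = 240 + 5x.
Every vertex has degree 5, so 5V = 2E.
Euler: V − E + F = 2 ⇒ (2E)/5 − E + (80 + x) = 2.
Multiply by 10: 2·(2E) − 5·(2E) + 10·(80 + x) = 20, i.e. 800 + 10x − 3·(240 + 5x) = 20.
Collecting terms: −5x + 80 = 20, so −5x = −60, so x = 12.
Then 2E = 240 + 5·12 = 300, so E = 150, V = 2E/5 = 60, F = 80 + 12 = 92.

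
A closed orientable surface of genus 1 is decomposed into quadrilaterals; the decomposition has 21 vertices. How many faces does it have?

χ = 2 − 2·1 = 0, and every face is a square so 4F = 2E.
V − E + F = 0 with E = 4F/2 gives 21 − (4/2 − 1)·F = 0, so F = 21 and E = 42.

21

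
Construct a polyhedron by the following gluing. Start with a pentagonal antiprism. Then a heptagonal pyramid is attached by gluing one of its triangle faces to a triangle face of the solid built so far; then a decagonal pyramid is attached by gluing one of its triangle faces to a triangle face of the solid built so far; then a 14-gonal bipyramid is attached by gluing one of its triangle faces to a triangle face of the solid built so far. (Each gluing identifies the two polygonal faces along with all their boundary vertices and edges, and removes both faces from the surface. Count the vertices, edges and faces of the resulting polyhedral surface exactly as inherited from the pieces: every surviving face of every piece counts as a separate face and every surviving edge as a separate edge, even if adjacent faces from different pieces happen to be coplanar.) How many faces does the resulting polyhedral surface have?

A pentagonal antiprism: V=10, E=20, F=12.
Attach a heptagonal pyramid (V=8, E=14, F=8) along a 3-gon: merge 3 vertices and 3 edges, delete both glued faces → V=15, E=31, F=18.
Attach a decagonal pyramid (V=11, E=20, F=11) along a 3-gon: merge 3 vertices and 3 edges, delete both glued faces → V=23, E=48, F=27.
Attach a 14-gonal bipyramid (V=16, E=42, F=28) along a 3-gon: merge 3 vertices and 3 edges, delete both glued faces → V=36, E=87, F=53.
Check: V − E + F = 36 − 87 + 53 = 2.

53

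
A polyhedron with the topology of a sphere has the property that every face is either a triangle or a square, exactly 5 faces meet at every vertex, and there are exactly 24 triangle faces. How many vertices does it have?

Let x be the number of squares; then F = 24 + x.
Edge–face incidences: 2E = 3·24 + 4·x = 72 + 4x.
Every vertex has degree 5, so 5V = 2E.
Euler: V − E + F = 2 ⇒ (2E)/5 − E + (24 + x) = 2.
Multiply by 10: 2·(2E) − 5·(2E) + 10·(24 + x) = 20, i.e. 240 + 10x − 3·(72 + 4x) = 20.
Collecting terms: −2x + 24 = 20, so −2x = −4, so x = 2.
Then 2E = 72 + 4·2 = 80, so E = 40, V = 2E/5 = 16, F = 24 + 2 = 26.

16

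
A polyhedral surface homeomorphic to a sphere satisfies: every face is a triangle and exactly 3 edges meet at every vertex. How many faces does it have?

Each face has 3 edges and each edge borders two faces, so 2E = 3F.
Each vertex has degree 3, so 3V = 2E and hence V = 3F/3.
Euler: V − E + F = 2 ⇒ (3F/3) − (3F/2) + F = 2.
Multiply by 6: (6 − 9 + 6)F = 12, i.e. 3F = 12.
So F = 4, E = 3·4/2 = 6, V = 3·4/3 = 4.

4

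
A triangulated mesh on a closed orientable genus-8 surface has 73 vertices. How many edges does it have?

261

χ = 2 − 2·8 = -14, and every face is a triangle so 3F = 2E.
V − E + F = -14 with E = 3F/2 gives 73 − (3/2 − 1)·F = -14, so F = 174 and E = 261.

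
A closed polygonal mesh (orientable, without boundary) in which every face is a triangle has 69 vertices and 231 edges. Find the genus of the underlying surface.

5

Every face is a triangle and each edge borders two faces, so 3F = 2·231, giving F = 154.
χ = V − E + F = 69 − 231 + 154 = -8.
For a closed orientable surface χ = 2 − 2g, so g = (2 − (-8))/2 = 5.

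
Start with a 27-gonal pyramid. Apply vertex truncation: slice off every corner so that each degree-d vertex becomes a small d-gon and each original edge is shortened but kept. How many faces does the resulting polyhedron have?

56

The base solid has V = 28, E = 54, F = 28.
Truncation replaces each original edge-end by a new vertex, so V′ = 2E = 108.
Each original edge survives, and each old vertex of degree d contributes d new edges; summing degrees gives Σd = 2E, so E′ = E + 2E = 3E = 162.
Each original face survives and each original vertex becomes one new face: F′ = F + V = 56.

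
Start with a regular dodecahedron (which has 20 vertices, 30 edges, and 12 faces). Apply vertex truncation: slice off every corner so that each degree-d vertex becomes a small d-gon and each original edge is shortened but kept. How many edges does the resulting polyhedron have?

Truncation replaces each original edge-end by a new vertex, so V′ = 2E = 60.
Each original edge survives, and each old vertex of degree d contributes d new edges; summing degrees gives Σd = 2E, so E′ = E + 2E = 3E = 90.
Each original face survives and each original vertex becomes one new face: F′ = F + V = 32.

90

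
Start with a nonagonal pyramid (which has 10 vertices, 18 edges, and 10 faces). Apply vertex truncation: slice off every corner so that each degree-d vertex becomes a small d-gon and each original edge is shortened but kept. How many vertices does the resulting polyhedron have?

Truncation replaces each original edge-end by a new vertex, so V′ = 2E = 36.
Each original edge survives, and each old vertex of degree d contributes d new edges; summing degrees gives Σd = 2E, so E′ = E + 2E = 3E = 54.
Each original face survives and each original vertex becomes one new face: F′ = F + V = 20.

36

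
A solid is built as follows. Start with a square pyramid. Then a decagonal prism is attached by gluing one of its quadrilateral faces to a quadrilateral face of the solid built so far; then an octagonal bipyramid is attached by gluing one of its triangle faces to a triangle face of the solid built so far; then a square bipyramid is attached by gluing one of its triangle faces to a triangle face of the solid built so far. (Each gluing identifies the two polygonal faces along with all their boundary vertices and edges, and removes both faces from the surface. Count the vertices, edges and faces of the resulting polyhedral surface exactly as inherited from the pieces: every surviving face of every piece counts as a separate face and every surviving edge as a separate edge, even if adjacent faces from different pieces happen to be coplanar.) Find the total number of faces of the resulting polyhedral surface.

A square pyramid: V=5, E=8, F=5.
Attach a decagonal prism (V=20, E=30, F=12) along a 4-gon: merge 4 vertices and 4 edges, delete both glued faces → V=21, E=34, F=15.
Attach an octagonal bipyramid (V=10, E=24, F=16) along a 3-gon: merge 3 vertices and 3 edges, delete both glued faces → V=28, E=55, F=29.
Attach a square bipyramid (V=6, E=12, F=8) along a 3-gon: merge 3 vertices and 3 edges, delete both glued faces → V=31, E=64, F=35.
Check: V − E + F = 31 − 64 + 35 = 2.

35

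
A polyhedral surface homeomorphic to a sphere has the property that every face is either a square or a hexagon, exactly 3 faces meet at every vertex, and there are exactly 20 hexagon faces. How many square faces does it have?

6

Let x be the number of squares; then F = 20 + x.
Edge–face incidences: 2E = 6·20 + 4·x = 120 + 4x.
Every vertex has degree 3, so 3V = 2E.
Euler: V − E + F = 2 ⇒ (2E)/3 − E + (20 + x) = 2.
Multiply by 6: 2·(2E) − 3·(2E) + 6·(20 + x) = 12, i.e. 120 + 6x − (120 + 4x) = 12.
Collecting terms: 2x = 12, so x = 6.
Then 2E = 120 + 4·6 = 144, so E = 72, V = 2E/3 = 48, F = 20 + 6 = 26.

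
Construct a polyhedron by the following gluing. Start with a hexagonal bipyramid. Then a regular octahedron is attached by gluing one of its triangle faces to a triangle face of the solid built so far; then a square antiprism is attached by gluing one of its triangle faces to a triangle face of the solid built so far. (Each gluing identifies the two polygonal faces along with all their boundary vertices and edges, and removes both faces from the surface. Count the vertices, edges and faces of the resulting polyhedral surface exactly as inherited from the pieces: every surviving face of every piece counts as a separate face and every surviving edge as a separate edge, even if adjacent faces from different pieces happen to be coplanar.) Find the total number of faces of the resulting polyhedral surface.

A hexagonal bipyramid: V=8, E=18, F=12.
Attach a regular octahedron (V=6, E=12, F=8) along a 3-gon: merge 3 vertices and 3 edges, delete both glued faces → V=11, E=27, F=18.
Attach a square antiprism (V=8, E=16, F=10) along a 3-gon: merge 3 vertices and 3 edges, delete both glued faces → V=16, E=40, F=26.
Check: V − E + F = 16 − 40 + 26 = 2.

26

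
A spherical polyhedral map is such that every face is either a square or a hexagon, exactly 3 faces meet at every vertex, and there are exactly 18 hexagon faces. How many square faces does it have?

6

Let x be the number of squares; then F = 18 + x.
Edge–face incidences: 2E = 6·18 + 4·x = 108 + 4x.
Every vertex has degree 3, so 3V = 2E.
Euler: V − E + F = 2 ⇒ (2E)/3 − E + (18 + x) = 2.
Multiply by 6: 2·(2E) − 3·(2E) + 6·(18 + x) = 12, i.e. 108 + 6x − (108 + 4x) = 12.
Collecting terms: 2x = 12, so x = 6.
Then 2E = 108 + 4·6 = 132, so E = 66, V = 2E/3 = 44, F = 18 + 6 = 24.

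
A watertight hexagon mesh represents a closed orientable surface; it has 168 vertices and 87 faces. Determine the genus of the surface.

4

Every face is a hexagon, so 2E = 6·87 = 522, giving E = 261.
χ = V − E + F = 168 − 261 + 87 = -6.
For a closed orientable surface χ = 2 − 2g, so g = (2 − (-6))/2 = 4.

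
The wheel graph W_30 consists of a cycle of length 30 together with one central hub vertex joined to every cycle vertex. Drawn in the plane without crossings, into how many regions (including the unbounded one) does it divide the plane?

31

W_30 has V = 30 + 1 = 31 vertices and E = 2·30 = 60 edges.
By Euler's formula F = 2 − V + E = 2 − 31 + 60 = 31.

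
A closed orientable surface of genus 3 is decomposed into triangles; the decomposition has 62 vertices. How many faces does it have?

χ = 2 − 2·3 = -4, and every face is a triangle so 3F = 2E.
V − E + F = -4 with E = 3F/2 gives 62 − (3/2 − 1)·F = -4, so F = 132 and E = 198.

132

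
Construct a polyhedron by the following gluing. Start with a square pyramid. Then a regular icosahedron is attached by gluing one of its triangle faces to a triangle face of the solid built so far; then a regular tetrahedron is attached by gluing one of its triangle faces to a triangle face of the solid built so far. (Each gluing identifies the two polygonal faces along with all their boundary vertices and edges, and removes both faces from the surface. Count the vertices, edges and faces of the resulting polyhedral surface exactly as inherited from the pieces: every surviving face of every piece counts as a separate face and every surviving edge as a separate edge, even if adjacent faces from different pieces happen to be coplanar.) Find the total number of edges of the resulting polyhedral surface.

A square pyramid: V=5, E=8, F=5.
Attach a regular icosahedron (V=12, E=30, F=20) along a 3-gon: merge 3 vertices and 3 edges, delete both glued faces → V=14, E=35, F=23.
Attach a regular tetrahedron (V=4, E=6, F=4) along a 3-gon: merge 3 vertices and 3 edges, delete both glued faces → V=15, E=38, F=25.
Check: V − E + F = 15 − 38 + 25 = 2.

38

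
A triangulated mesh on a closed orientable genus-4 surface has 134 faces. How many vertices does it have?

χ = 2 − 2·4 = -6, and every face is a triangle so 3F = 2E.
E = 3·134/2 = 201. Then V = -6 + E − F = -6 + 201 − 134 = 61.

61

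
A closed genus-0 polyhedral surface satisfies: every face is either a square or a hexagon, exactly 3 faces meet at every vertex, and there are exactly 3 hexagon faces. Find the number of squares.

6

Let x be the number of squares; then F = 3 + x.
Edge–face incidences: 2E = 6·3 + 4·x = 18 + 4x.
Every vertex has degree 3, so 3V = 2E.
Euler: V − E + F = 2 ⇒ (2E)/3 − E + (3 + x) = 2.
Multiply by 6: 2·(2E) − 3·(2E) + 6·(3 + x) = 12, i.e. 18 + 6x − (18 + 4x) = 12.
Collecting terms: 2x = 12, so x = 6.
Then 2E = 18 + 4·6 = 42, so E = 21, V = 2E/3 = 14, F = 3 + 6 = 9.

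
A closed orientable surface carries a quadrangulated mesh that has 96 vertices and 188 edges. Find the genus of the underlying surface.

Every face is a square and each edge borders two faces, so 4F = 2·188, giving F = 94.
χ = V − E + F = 96 − 188 + 94 = 2.
For a closed orientable surface χ = 2 − 2g, so g = (2 − (2))/2 = 0.

0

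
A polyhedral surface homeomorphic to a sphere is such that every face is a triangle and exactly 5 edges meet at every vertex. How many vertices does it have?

12

Each face has 3 edges and each edge borders two faces, so 2E = 3F.
Each vertex has degree 5, so 5V = 2E and hence V = 3F/5.
Euler: V − E + F = 2 ⇒ (3F/5) − (3F/2) + F = 2.
Multiply by 10: (6 − 15 + 10)F = 20, i.e. 1F = 20.
So F = 20, E = 3·20/2 = 30, V = 3·20/5 = 12.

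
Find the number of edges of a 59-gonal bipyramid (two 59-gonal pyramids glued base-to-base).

177

A bipyramid over an n-gon has 2n triangular faces and n + 2 vertices: V = 59 + 2 = 61, E = 3·59 = 177, F = 2·59 = 118.
Check: V − E + F = 61 − 177 + 118 = 2.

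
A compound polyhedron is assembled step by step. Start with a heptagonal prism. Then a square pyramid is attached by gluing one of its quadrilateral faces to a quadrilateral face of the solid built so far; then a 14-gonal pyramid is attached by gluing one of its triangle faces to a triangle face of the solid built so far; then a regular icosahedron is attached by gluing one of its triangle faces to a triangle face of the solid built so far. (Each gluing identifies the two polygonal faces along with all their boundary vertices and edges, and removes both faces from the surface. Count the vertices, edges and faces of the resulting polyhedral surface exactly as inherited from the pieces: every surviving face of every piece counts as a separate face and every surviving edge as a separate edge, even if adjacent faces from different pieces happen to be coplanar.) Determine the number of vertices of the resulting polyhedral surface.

36

A heptagonal prism: V=14, E=21, F=9.
Attach a square pyramid (V=5, E=8, F=5) along a 4-gon: merge 4 vertices and 4 edges, delete both glued faces → V=15, E=25, F=12.
Attach a 14-gonal pyramid (V=15, E=28, F=15) along a 3-gon: merge 3 vertices and 3 edges, delete both glued faces → V=27, E=50, F=25.
Attach a regular icosahedron (V=12, E=30, F=20) along a 3-gon: merge 3 vertices and 3 edges, delete both glued faces → V=36, E=77, F=43.
Check: V − E + F = 36 − 77 + 43 = 2.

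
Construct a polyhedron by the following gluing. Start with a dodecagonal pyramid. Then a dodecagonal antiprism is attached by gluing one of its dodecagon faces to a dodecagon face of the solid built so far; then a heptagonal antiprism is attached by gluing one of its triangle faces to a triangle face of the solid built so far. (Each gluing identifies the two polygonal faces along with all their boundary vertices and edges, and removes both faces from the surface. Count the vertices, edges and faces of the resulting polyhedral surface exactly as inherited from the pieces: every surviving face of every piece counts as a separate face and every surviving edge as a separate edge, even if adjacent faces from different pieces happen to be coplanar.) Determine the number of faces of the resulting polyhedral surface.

A dodecagonal pyramid: V=13, E=24, F=13.
Attach a dodecagonal antiprism (V=24, E=48, F=26) along a 12-gon: merge 12 vertices and 12 edges, delete both glued faces → V=25, E=60, F=37.
Attach a heptagonal antiprism (V=14, E=28, F=16) along a 3-gon: merge 3 vertices and 3 edges, delete both glued faces → V=36, E=85, F=51.
Check: V − E + F = 36 − 85 + 51 = 2.

51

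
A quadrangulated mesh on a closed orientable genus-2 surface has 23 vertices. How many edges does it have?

χ = 2 − 2·2 = -2, and every face is a square so 4F = 2E.
V − E + F = -2 with E = 4F/2 gives 23 − (4/2 − 1)·F = -2, so F = 25 and E = 50.

50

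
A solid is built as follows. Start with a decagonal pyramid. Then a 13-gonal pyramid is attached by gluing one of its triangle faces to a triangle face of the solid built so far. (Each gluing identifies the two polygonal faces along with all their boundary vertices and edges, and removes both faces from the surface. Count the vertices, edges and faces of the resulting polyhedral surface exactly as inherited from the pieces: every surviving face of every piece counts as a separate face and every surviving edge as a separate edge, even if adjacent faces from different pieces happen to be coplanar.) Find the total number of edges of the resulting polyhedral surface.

A decagonal pyramid: V=11, E=20, F=11.
Attach a 13-gonal pyramid (V=14, E=26, F=14) along a 3-gon: merge 3 vertices and 3 edges, delete both glued faces → V=22, E=43, F=23.
Check: V − E + F = 22 − 43 + 23 = 2.

43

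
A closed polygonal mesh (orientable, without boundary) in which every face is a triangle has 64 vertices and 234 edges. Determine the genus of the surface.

8

Every face is a triangle and each edge borders two faces, so 3F = 2·234, giving F = 156.
χ = V − E + F = 64 − 234 + 156 = -14.
For a closed orientable surface χ = 2 − 2g, so g = (2 − (-14))/2 = 8.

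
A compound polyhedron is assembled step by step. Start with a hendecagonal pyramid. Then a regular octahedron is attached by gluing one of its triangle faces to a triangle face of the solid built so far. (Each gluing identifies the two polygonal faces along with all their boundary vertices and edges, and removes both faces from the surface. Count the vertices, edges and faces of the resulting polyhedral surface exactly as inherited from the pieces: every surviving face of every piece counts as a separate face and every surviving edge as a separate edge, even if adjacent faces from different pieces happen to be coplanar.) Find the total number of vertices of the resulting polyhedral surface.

A hendecagonal pyramid: V=12, E=22, F=12.
Attach a regular octahedron (V=6, E=12, F=8) along a 3-gon: merge 3 vertices and 3 edges, delete both glued faces → V=15, E=31, F=18.
Check: V − E + F = 15 − 31 + 18 = 2.

15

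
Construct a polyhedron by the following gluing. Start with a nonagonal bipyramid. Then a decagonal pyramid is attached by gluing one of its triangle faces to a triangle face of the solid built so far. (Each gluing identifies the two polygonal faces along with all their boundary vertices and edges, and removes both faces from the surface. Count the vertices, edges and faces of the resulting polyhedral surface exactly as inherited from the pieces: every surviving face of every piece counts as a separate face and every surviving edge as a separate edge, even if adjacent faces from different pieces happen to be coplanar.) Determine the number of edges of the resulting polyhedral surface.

A nonagonal bipyramid: V=11, E=27, F=18.
Attach a decagonal pyramid (V=11, E=20, F=11) along a 3-gon: merge 3 vertices and 3 edges, delete both glued faces → V=19, E=44, F=27.
Check: V − E + F = 19 − 44 + 27 = 2.

44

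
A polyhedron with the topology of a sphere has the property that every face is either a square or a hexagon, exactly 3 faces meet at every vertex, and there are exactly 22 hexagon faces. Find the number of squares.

6

Let x be the number of squares; then F = 22 + x.
Edge–face incidences: 2E = 6·22 + 4·x = 132 + 4x.
Every vertex has degree 3, so 3V = 2E.
Euler: V − E + F = 2 ⇒ (2E)/3 − E + (22 + x) = 2.
Multiply by 6: 2·(2E) − 3·(2E) + 6·(22 + x) = 12, i.e. 132 + 6x − (132 + 4x) = 12.
Collecting terms: 2x = 12, so x = 6.
Then 2E = 132 + 4·6 = 156, so E = 78, V = 2E/3 = 52, F = 22 + 6 = 28.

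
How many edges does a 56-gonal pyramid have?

A pyramid on an n-gon base has one n-gon and n triangles: V = 56 + 1 = 57, E = 2·56 = 112, F = 56 + 1 = 57.

112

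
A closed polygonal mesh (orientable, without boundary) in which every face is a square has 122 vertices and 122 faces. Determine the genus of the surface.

Every face is a square, so 2E = 4·122 = 488, giving E = 244.
χ = V − E + F = 122 − 244 + 122 = 0.
For a closed orientable surface χ = 2 − 2g, so g = (2 − (0))/2 = 1.

1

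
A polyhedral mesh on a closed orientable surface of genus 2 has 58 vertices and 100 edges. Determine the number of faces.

40

For a closed orientable surface of genus 2, χ = 2 − 2·2 = -2.
F = -2 − V + E = -2 − 58 + 100 = 40.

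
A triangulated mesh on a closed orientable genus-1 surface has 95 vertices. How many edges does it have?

χ = 2 − 2·1 = 0, and every face is a triangle so 3F = 2E.
V − E + F = 0 with E = 3F/2 gives 95 − (3/2 − 1)·F = 0, so F = 190 and E = 285.

285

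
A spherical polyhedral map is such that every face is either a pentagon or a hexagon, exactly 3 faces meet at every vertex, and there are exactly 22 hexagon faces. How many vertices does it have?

Let x be the number of pentagons; then F = 22 + x.
Edge–face incidences: 2E = 6·22 + 5·x = 132 + 5x.
Every vertex has degree 3, so 3V = 2E.
Euler: V − E + F = 2 ⇒ (2E)/3 − E + (22 + x) = 2.
Multiply by 6: 2·(2E) − 3·(2E) + 6·(22 + x) = 12, i.e. 132 + 6x − (132 + 5x) = 12.
Collecting terms: x = 12.
Then 2E = 132 + 5·12 = 192, so E = 96, V = 2E/3 = 64, F = 22 + 12 = 34.

64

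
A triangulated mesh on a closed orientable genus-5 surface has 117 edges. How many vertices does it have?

χ = 2 − 2·5 = -8, and every face is a triangle so 3F = 2E.
F = 2E/3 = 78. Then V = -8 + E − F = -8 + 117 − 78 = 31.

31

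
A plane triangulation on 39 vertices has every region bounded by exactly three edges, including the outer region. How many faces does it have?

In a plane triangulation 3F = 2E and V − E + F = 2, so F = 2V − 4 = 2·39 − 4 = 74.

74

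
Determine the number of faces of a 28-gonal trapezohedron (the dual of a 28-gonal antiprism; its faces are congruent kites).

The n-trapezohedron (dual of the n-antiprism) has V = 2·28 + 2 = 58, E = 4·28 = 112, F = 2·28 = 56.

56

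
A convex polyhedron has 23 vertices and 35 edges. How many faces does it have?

Here V − E + F = 2.
F = 2 − V + E = 2 − 23 + 35 = 14.

14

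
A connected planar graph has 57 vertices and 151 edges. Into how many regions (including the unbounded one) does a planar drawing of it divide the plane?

96

Euler's formula for a connected plane graph: V − E + F = 2, so F = 2 − 57 + 151 = 96.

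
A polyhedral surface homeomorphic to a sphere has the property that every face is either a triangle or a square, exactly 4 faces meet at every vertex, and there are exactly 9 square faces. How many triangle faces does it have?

8

Let x be the number of triangles; then F = 9 + x.
Edge–face incidences: 2E = 4·9 + 3·x = 36 + 3x.
Every vertex has degree 4, so 4V = 2E.
Euler: V − E + F = 2 ⇒ (2E)/4 − E + (9 + x) = 2.
Multiply by 8: 2·(2E) − 4·(2E) + 8·(9 + x) = 16, i.e. 72 + 8x − 2·(36 + 3x) = 16.
Collecting terms: 2x = 16, so x = 8.
Then 2E = 36 + 3·8 = 60, so E = 30, V = 2E/4 = 15, F = 9 + 8 = 17.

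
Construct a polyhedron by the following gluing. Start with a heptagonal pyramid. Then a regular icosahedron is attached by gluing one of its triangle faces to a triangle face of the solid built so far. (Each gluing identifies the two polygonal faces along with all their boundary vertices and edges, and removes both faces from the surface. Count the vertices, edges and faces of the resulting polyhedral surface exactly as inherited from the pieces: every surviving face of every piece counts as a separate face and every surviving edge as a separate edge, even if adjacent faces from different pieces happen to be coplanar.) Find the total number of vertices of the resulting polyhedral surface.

A heptagonal pyramid: V=8, E=14, F=8.
Attach a regular icosahedron (V=12, E=30, F=20) along a 3-gon: merge 3 vertices and 3 edges, delete both glued faces → V=17, E=41, F=26.
Check: V − E + F = 17 − 41 + 26 = 2.

17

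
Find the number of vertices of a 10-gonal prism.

20

A prism on an n-gon has two n-gon bases and n rectangular sides: V = 2·10 = 20, E = 3·10 = 30, F = 10 + 2 = 12.
Check: V − E + F = 20 − 30 + 12 = 2.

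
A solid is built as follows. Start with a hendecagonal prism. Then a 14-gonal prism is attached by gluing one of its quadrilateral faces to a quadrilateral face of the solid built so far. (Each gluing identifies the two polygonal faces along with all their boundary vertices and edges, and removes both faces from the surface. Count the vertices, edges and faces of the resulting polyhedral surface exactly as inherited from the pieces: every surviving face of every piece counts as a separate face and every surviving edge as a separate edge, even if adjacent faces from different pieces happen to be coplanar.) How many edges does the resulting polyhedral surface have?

A hendecagonal prism: V=22, E=33, F=13.
Attach a 14-gonal prism (V=28, E=42, F=16) along a 4-gon: merge 4 vertices and 4 edges, delete both glued faces → V=46, E=71, F=27.
Check: V − E + F = 46 − 71 + 27 = 2.

71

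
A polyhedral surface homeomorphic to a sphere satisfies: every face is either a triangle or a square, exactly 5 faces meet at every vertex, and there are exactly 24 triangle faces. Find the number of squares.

2

Let x be the number of squares; then F = 24 + x.
Edge–face incidences: 2E = 3·24 + 4·x = 72 + 4x.
Every vertex has degree 5, so 5V = 2E.
Euler: V − E + F = 2 ⇒ (2E)/5 − E + (24 + x) = 2.
Multiply by 10: 2·(2E) − 5·(2E) + 10·(24 + x) = 20, i.e. 240 + 10x − 3·(72 + 4x) = 20.
Collecting terms: −2x + 24 = 20, so −2x = −4, so x = 2.
Then 2E = 72 + 4·2 = 80, so E = 40, V = 2E/5 = 16, F = 24 + 2 = 26.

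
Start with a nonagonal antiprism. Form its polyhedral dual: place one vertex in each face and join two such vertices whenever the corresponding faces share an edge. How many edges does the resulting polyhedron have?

36

The base solid has V = 18, E = 36, F = 20.
The dual swaps V and F and preserves E: V′ = F = 20, E′ = E = 36, F′ = V = 18.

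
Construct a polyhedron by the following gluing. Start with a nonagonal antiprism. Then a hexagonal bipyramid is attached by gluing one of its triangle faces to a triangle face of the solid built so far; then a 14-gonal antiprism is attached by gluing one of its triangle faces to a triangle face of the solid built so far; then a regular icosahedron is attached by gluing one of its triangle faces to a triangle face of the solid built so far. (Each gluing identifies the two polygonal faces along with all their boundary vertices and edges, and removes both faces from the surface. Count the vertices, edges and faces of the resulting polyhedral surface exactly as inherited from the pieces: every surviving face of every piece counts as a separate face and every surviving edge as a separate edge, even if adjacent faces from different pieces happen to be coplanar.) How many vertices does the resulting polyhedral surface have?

A nonagonal antiprism: V=18, E=36, F=20.
Attach a hexagonal bipyramid (V=8, E=18, F=12) along a 3-gon: merge 3 vertices and 3 edges, delete both glued faces → V=23, E=51, F=30.
Attach a 14-gonal antiprism (V=28, E=56, F=30) along a 3-gon: merge 3 vertices and 3 edges, delete both glued faces → V=48, E=104, F=58.
Attach a regular icosahedron (V=12, E=30, F=20) along a 3-gon: merge 3 vertices and 3 edges, delete both glued faces → V=57, E=131, F=76.
Check: V − E + F = 57 − 131 + 76 = 2.

57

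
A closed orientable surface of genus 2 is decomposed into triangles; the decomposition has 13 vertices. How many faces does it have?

30

χ = 2 − 2·2 = -2, and every face is a triangle so 3F = 2E.
V − E + F = -2 with E = 3F/2 gives 13 − (3/2 − 1)·F = -2, so F = 30 and E = 45.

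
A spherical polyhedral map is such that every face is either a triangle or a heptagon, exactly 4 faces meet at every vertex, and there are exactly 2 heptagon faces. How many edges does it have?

28

Let x be the number of triangles; then F = 2 + x.
Edge–face incidences: 2E = 7·2 + 3·x = 14 + 3x.
Every vertex has degree 4, so 4V = 2E.
Euler: V − E + F = 2 ⇒ (2E)/4 − E + (2 + x) = 2.
Multiply by 8: 2·(2E) − 4·(2E) + 8·(2 + x) = 16, i.e. 16 + 8x − 2·(14 + 3x) = 16.
Collecting terms: 2x − 12 = 16, so 2x = 28, so x = 14.
Then 2E = 14 + 3·14 = 56, so E = 28, V = 2E/4 = 14, F = 2 + 14 = 16.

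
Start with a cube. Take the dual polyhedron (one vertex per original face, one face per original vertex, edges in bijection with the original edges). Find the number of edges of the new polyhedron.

The base solid has V = 8, E = 12, F = 6.
The dual swaps V and F and preserves E: V′ = F = 6, E′ = E = 12, F′ = V = 8.

12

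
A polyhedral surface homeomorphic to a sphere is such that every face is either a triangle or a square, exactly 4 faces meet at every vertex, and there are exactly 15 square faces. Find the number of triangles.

8

Let x be the number of triangles; then F = 15 + x.
Edge–face incidences: 2E = 4·15 + 3·x = 60 + 3x.
Every vertex has degree 4, so 4V = 2E.
Euler: V − E + F = 2 ⇒ (2E)/4 − E + (15 + x) = 2.
Multiply by 8: 2·(2E) − 4·(2E) + 8·(15 + x) = 16, i.e. 120 + 8x − 2·(60 + 3x) = 16.
Collecting terms: 2x = 16, so x = 8.
Then 2E = 60 + 3·8 = 84, so E = 42, V = 2E/4 = 21, F = 15 + 8 = 23.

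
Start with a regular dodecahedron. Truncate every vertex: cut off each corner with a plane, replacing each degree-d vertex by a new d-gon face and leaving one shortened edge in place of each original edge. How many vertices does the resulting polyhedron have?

60

The base solid has V = 20, E = 30, F = 12.
Truncation replaces each original edge-end by a new vertex, so V′ = 2E = 60.
Each original edge survives, and each old vertex of degree d contributes d new edges; summing degrees gives Σd = 2E, so E′ = E + 2E = 3E = 90.
Each original face survives and each original vertex becomes one new face: F′ = F + V = 32.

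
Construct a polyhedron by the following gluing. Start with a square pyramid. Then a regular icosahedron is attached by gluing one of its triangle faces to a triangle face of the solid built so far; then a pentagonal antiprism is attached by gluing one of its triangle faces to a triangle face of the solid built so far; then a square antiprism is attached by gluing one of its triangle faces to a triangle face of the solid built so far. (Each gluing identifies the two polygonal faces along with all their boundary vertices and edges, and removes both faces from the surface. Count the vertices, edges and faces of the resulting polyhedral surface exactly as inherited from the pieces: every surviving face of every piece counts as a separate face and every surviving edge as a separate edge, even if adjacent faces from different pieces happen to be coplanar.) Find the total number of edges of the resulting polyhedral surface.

A square pyramid: V=5, E=8, F=5.
Attach a regular icosahedron (V=12, E=30, F=20) along a 3-gon: merge 3 vertices and 3 edges, delete both glued faces → V=14, E=35, F=23.
Attach a pentagonal antiprism (V=10, E=20, F=12) along a 3-gon: merge 3 vertices and 3 edges, delete both glued faces → V=21, E=52, F=33.
Attach a square antiprism (V=8, E=16, F=10) along a 3-gon: merge 3 vertices and 3 edges, delete both glued faces → V=26, E=65, F=41.
Check: V − E + F = 26 − 65 + 41 = 2.

65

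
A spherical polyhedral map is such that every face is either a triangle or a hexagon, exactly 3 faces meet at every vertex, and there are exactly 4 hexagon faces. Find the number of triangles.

Let x be the number of triangles; then F = 4 + x.
Edge–face incidences: 2E = 6·4 + 3·x = 24 + 3x.
Every vertex has degree 3, so 3V = 2E.
Euler: V − E + F = 2 ⇒ (2E)/3 − E + (4 + x) = 2.
Multiply by 6: 2·(2E) − 3·(2E) + 6·(4 + x) = 12, i.e. 24 + 6x − (24 + 3x) = 12.
Collecting terms: 3x = 12, so x = 4.
Then 2E = 24 + 3·4 = 36, so E = 18, V = 2E/3 = 12, F = 4 + 4 = 8.

4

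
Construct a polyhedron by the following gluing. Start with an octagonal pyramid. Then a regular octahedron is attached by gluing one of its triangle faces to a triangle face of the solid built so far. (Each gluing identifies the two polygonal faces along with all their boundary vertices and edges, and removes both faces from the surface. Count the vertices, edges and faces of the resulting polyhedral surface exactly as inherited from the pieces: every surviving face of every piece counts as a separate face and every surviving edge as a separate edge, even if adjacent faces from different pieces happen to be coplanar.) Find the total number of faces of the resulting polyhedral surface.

An octagonal pyramid: V=9, E=16, F=9.
Attach a regular octahedron (V=6, E=12, F=8) along a 3-gon: merge 3 vertices and 3 edges, delete both glued faces → V=12, E=25, F=15.
Check: V − E + F = 12 − 25 + 15 = 2.

15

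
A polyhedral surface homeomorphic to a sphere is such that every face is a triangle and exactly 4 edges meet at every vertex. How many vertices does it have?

6

Each face has 3 edges and each edge borders two faces, so 2E = 3F.
Each vertex has degree 4, so 4V = 2E and hence V = 3F/4.
Euler: V − E + F = 2 ⇒ (3F/4) − (3F/2) + F = 2.
Multiply by 8: (6 − 12 + 8)F = 16, i.e. 2F = 16.
So F = 8, E = 3·8/2 = 12, V = 3·8/4 = 6.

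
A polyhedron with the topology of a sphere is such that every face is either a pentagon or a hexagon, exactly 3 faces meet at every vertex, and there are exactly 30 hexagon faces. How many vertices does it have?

Let x be the number of pentagons; then F = 30 + x.
Edge–face incidences: 2E = 6·30 + 5·x = 180 + 5x.
Every vertex has degree 3, so 3V = 2E.
Euler: V − E + F = 2 ⇒ (2E)/3 − E + (30 + x) = 2.
Multiply by 6: 2·(2E) − 3·(2E) + 6·(30 + x) = 12, i.e. 180 + 6x − (180 + 5x) = 12.
Collecting terms: x = 12.
Then 2E = 180 + 5·12 = 240, so E = 120, V = 2E/3 = 80, F = 30 + 12 = 42.

80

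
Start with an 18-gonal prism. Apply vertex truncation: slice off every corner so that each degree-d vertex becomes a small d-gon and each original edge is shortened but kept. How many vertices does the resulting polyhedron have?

The base solid has V = 36, E = 54, F = 20.
Truncation replaces each original edge-end by a new vertex, so V′ = 2E = 108.
Each original edge survives, and each old vertex of degree d contributes d new edges; summing degrees gives Σd = 2E, so E′ = E + 2E = 3E = 162.
Each original face survives and each original vertex becomes one new face: F′ = F + V = 56.

108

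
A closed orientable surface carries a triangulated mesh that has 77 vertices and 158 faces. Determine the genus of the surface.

Every face is a triangle, so 2E = 3·158 = 474, giving E = 237.
χ = V − E + F = 77 − 237 + 158 = -2.
For a closed orientable surface χ = 2 − 2g, so g = (2 − (-2))/2 = 2.

2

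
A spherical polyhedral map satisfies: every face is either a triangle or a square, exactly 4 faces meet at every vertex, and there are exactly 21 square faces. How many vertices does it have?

Let x be the number of triangles; then F = 21 + x.
Edge–face incidences: 2E = 4·21 + 3·x = 84 + 3x.
Every vertex has degree 4, so 4V = 2E.
Euler: V − E + F = 2 ⇒ (2E)/4 − E + (21 + x) = 2.
Multiply by 8: 2·(2E) − 4·(2E) + 8·(21 + x) = 16, i.e. 168 + 8x − 2·(84 + 3x) = 16.
Collecting terms: 2x = 16, so x = 8.
Then 2E = 84 + 3·8 = 108, so E = 54, V = 2E/4 = 27, F = 21 + 8 = 29.

27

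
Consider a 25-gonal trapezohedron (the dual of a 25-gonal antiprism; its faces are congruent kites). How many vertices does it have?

The n-trapezohedron (dual of the n-antiprism) has V = 2·25 + 2 = 52, E = 4·25 = 100, F = 2·25 = 50.

52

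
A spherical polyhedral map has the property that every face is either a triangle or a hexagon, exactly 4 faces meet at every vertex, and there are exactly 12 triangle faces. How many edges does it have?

24

Let x be the number of hexagons; then F = 12 + x.
Edge–face incidences: 2E = 3·12 + 6·x = 36 + 6x.
Every vertex has degree 4, so 4V = 2E.
Euler: V − E + F = 2 ⇒ (2E)/4 − E + (12 + x) = 2.
Multiply by 8: 2·(2E) − 4·(2E) + 8·(12 + x) = 16, i.e. 96 + 8x − 2·(36 + 6x) = 16.
Collecting terms: −4x + 24 = 16, so −4x = −8, so x = 2.
Then 2E = 36 + 6·2 = 48, so E = 24, V = 2E/4 = 12, F = 12 + 2 = 14.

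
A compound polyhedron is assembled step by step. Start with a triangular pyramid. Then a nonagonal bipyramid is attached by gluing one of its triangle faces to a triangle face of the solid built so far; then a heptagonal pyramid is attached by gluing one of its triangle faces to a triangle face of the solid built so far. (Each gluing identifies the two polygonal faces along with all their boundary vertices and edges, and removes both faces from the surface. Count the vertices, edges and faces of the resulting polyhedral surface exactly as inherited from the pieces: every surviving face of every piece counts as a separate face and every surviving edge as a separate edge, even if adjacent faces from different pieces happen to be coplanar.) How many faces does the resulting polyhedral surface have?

A triangular pyramid: V=4, E=6, F=4.
Attach a nonagonal bipyramid (V=11, E=27, F=18) along a 3-gon: merge 3 vertices and 3 edges, delete both glued faces → V=12, E=30, F=20.
Attach a heptagonal pyramid (V=8, E=14, F=8) along a 3-gon: merge 3 vertices and 3 edges, delete both glued faces → V=17, E=41, F=26.
Check: V − E + F = 17 − 41 + 26 = 2.

26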